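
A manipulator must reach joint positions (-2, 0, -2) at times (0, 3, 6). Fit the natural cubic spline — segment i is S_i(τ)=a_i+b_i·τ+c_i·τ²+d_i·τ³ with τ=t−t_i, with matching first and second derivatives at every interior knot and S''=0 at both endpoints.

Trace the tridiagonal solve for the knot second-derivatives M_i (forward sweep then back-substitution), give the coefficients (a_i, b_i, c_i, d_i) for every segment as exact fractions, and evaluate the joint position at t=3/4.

  seg 0: a=-2 b=1 c=0 d=-1/27
  seg 1: a=0 b=0 c=-1/3 d=1/27
S(3/4) = -81/64

Δ: Δ0=2/3, Δ1=-2/3
row 1: diag=12, rhs=-8; c'=1/4, d'=-2/3
back: M1=-2/3
M: M0=0, M1=-2/3, M2=0
seg 0: a=-2, c=M0/2=0, d=(M1−M0)/(6·3)=-1/27, b=Δ0−h0·(2M0+M1)/6=1
seg 1: a=0, c=M1/2=-1/3, d=(M2−M1)/(6·3)=1/27, b=Δ1−h1·(2M1+M2)/6=0
t_q=3/4 → seg 0, τ=3/4; S=-2+1·τ+0·τ²+-1/27·τ³=-81/64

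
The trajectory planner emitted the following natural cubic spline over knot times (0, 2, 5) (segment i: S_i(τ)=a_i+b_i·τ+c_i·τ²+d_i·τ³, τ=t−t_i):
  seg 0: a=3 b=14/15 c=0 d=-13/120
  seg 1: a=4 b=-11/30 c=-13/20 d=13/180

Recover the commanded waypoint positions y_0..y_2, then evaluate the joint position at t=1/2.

y_0 = S_0(0) = a_0 = 3
y_1 = S_1(0) = a_1 = 4
y_2 = S_1(3) = -1
t_q=1/2 is in segment 0 (τ=1/2); S_0(τ)=221/64

y_0=3 y_1=4 y_2=-1
S(1/2) = 221/64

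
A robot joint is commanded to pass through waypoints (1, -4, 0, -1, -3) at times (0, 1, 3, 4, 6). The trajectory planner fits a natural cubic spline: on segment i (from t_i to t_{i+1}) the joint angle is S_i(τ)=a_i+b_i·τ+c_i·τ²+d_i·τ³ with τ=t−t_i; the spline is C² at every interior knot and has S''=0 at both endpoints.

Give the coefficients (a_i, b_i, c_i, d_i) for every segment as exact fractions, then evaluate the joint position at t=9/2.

Δ: Δ0=-5, Δ1=2, Δ2=-1, Δ3=-1
row 1: diag=6, rhs=42; c'=1/3, d'=7
row 2: denom=6−2·1/3=16/3; d'=(-18−2·7)/(16/3)=-6
row 3: denom=6−1·3/16=93/16; d'=(0−1·-6)/(93/16)=32/31
back: M3=32/31
back: M2=-6−3/16·32/31=-192/31
back: M1=7−1/3·-192/31=281/31
M: M0=0, M1=281/31, M2=-192/31, M3=32/31, M4=0
seg 0: a=1, c=M0/2=0, d=(M1−M0)/(6·1)=281/186, b=Δ0−h0·(2M0+M1)/6=-1211/186
seg 1: a=-4, c=M1/2=281/62, d=(M2−M1)/(6·2)=-473/372, b=Δ1−h1·(2M1+M2)/6=-184/93
seg 2: a=0, c=M2/2=-96/31, d=(M3−M2)/(6·1)=112/93, b=Δ2−h2·(2M2+M3)/6=83/93
seg 3: a=-1, c=M3/2=16/31, d=(M4−M3)/(6·2)=-8/93, b=Δ3−h3·(2M3+M4)/6=-157/93
t_q=9/2 → seg 3, τ=1/2; S=-1+-157/93·τ+16/31·τ²+-8/93·τ³=-107/62

  seg 0: a=1 b=-1211/186 c=0 d=281/186
  seg 1: a=-4 b=-184/93 c=281/62 d=-473/372
  seg 2: a=0 b=83/93 c=-96/31 d=112/93
  seg 3: a=-1 b=-157/93 c=16/31 d=-8/93
S(9/2) = -107/62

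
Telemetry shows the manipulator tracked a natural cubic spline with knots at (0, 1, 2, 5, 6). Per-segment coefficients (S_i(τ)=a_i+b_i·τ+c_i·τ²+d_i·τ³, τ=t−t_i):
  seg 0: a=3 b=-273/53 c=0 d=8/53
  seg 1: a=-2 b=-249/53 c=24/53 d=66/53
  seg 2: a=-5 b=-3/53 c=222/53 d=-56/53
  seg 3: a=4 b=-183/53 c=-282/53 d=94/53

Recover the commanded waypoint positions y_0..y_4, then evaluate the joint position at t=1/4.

y_0 = S_0(0) = a_0 = 3
y_1 = S_1(0) = a_1 = -2
y_2 = S_2(0) = a_2 = -5
y_3 = S_3(0) = a_3 = 4
y_4 = S_3(1) = -3
t_q=1/4 is in segment 0 (τ=1/4); S_0(τ)=727/424

y_0=3 y_1=-2 y_2=-5 y_3=4 y_4=-3
S(1/4) = 727/424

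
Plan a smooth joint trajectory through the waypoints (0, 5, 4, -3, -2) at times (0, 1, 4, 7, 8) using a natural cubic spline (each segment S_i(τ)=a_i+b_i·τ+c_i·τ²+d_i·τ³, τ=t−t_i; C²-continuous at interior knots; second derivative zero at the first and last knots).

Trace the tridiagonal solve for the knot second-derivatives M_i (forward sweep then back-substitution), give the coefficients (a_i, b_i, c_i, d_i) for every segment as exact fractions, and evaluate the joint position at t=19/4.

Δ: Δ0=5, Δ1=-1/3, Δ2=-7/3, Δ3=1
row 1: diag=8, rhs=-32; c'=3/8, d'=-4
row 2: denom=12−3·3/8=87/8; d'=(-12−3·-4)/(87/8)=0
row 3: denom=8−3·8/29=208/29; d'=(20−3·0)/(208/29)=145/52
back: M3=145/52
back: M2=0−8/29·145/52=-10/13
back: M1=-4−3/8·-10/13=-193/52
M: M0=0, M1=-193/52, M2=-10/13, M3=145/52, M4=0
seg 0: a=0, c=M0/2=0, d=(M1−M0)/(6·1)=-193/312, b=Δ0−h0·(2M0+M1)/6=1753/312
seg 1: a=5, c=M1/2=-193/104, d=(M2−M1)/(6·3)=17/104, b=Δ1−h1·(2M1+M2)/6=587/156
seg 2: a=4, c=M2/2=-5/13, d=(M3−M2)/(6·3)=185/936, b=Δ2−h2·(2M2+M3)/6=-71/24
seg 3: a=-3, c=M3/2=145/104, d=(M4−M3)/(6·1)=-145/312, b=Δ3−h3·(2M3+M4)/6=11/156
t_q=19/4 → seg 2, τ=3/4; S=4+-71/24·τ+-5/13·τ²+185/936·τ³=10971/6656

  seg 0: a=0 b=1753/312 c=0 d=-193/312
  seg 1: a=5 b=587/156 c=-193/104 d=17/104
  seg 2: a=4 b=-71/24 c=-5/13 d=185/936
  seg 3: a=-3 b=11/156 c=145/104 d=-145/312
S(19/4) = 10971/6656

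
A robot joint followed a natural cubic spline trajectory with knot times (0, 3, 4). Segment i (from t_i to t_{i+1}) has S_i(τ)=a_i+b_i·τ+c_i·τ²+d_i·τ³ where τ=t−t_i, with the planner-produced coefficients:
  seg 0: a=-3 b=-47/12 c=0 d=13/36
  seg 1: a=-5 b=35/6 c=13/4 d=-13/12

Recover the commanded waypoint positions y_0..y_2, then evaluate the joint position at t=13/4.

y_0 = S_0(0) = a_0 = -3
y_1 = S_1(0) = a_1 = -5
y_2 = S_1(1) = 3
t_q=13/4 is in segment 1 (τ=1/4); S_1(τ)=-859/256

y_0=-3 y_1=-5 y_2=3
S(13/4) = -859/256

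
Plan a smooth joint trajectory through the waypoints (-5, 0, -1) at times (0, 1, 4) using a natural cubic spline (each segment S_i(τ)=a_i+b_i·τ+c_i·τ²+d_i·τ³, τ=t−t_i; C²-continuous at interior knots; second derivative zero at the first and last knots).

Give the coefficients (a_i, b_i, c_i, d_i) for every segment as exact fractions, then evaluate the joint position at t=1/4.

  seg 0: a=-5 b=17/3 c=0 d=-2/3
  seg 1: a=0 b=11/3 c=-2 d=2/9
S(1/4) = -115/32

Δ: Δ0=5, Δ1=-1/3
row 1: diag=8, rhs=-32; c'=3/8, d'=-4
back: M1=-4
M: M0=0, M1=-4, M2=0
seg 0: a=-5, c=M0/2=0, d=(M1−M0)/(6·1)=-2/3, b=Δ0−h0·(2M0+M1)/6=17/3
seg 1: a=0, c=M1/2=-2, d=(M2−M1)/(6·3)=2/9, b=Δ1−h1·(2M1+M2)/6=11/3
t_q=1/4 → seg 0, τ=1/4; S=-5+17/3·τ+0·τ²+-2/3·τ³=-115/32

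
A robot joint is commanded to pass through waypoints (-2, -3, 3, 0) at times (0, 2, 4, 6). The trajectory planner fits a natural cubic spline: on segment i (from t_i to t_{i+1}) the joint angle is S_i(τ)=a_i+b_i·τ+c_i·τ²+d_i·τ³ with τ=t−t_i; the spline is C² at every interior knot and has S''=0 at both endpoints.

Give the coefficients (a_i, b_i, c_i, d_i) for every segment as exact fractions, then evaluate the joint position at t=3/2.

Δ: Δ0=-1/2, Δ1=3, Δ2=-3/2
row 1: diag=8, rhs=21; c'=1/4, d'=21/8
row 2: denom=8−2·1/4=15/2; d'=(-27−2·21/8)/(15/2)=-43/10
back: M2=-43/10
back: M1=21/8−1/4·-43/10=37/10
M: M0=0, M1=37/10, M2=-43/10, M3=0
seg 0: a=-2, c=M0/2=0, d=(M1−M0)/(6·2)=37/120, b=Δ0−h0·(2M0+M1)/6=-26/15
seg 1: a=-3, c=M1/2=37/20, d=(M2−M1)/(6·2)=-2/3, b=Δ1−h1·(2M1+M2)/6=59/30
seg 2: a=3, c=M2/2=-43/20, d=(M3−M2)/(6·2)=43/120, b=Δ2−h2·(2M2+M3)/6=41/30
t_q=3/2 → seg 0, τ=3/2; S=-2+-26/15·τ+0·τ²+37/120·τ³=-1139/320

  seg 0: a=-2 b=-26/15 c=0 d=37/120
  seg 1: a=-3 b=59/30 c=37/20 d=-2/3
  seg 2: a=3 b=41/30 c=-43/20 d=43/120
S(3/2) = -1139/320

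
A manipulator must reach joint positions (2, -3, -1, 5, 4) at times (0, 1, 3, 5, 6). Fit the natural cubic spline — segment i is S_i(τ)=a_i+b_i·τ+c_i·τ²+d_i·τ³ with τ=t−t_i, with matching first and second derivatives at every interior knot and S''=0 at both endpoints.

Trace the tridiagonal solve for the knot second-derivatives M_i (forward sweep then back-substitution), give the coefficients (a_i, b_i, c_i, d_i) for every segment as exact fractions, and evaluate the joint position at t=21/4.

Δ: Δ0=-5, Δ1=1, Δ2=3, Δ3=-1
row 1: diag=6, rhs=36; c'=1/3, d'=6
row 2: denom=8−2·1/3=22/3; d'=(12−2·6)/(22/3)=0
row 3: denom=6−2·3/11=60/11; d'=(-24−2·0)/(60/11)=-22/5
back: M3=-22/5
back: M2=0−3/11·-22/5=6/5
back: M1=6−1/3·6/5=28/5
M: M0=0, M1=28/5, M2=6/5, M3=-22/5, M4=0
seg 0: a=2, c=M0/2=0, d=(M1−M0)/(6·1)=14/15, b=Δ0−h0·(2M0+M1)/6=-89/15
seg 1: a=-3, c=M1/2=14/5, d=(M2−M1)/(6·2)=-11/30, b=Δ1−h1·(2M1+M2)/6=-47/15
seg 2: a=-1, c=M2/2=3/5, d=(M3−M2)/(6·2)=-7/15, b=Δ2−h2·(2M2+M3)/6=11/3
seg 3: a=5, c=M3/2=-11/5, d=(M4−M3)/(6·1)=11/15, b=Δ3−h3·(2M3+M4)/6=7/15
t_q=21/4 → seg 3, τ=1/4; S=5+7/15·τ+-11/5·τ²+11/15·τ³=1597/320

  seg 0: a=2 b=-89/15 c=0 d=14/15
  seg 1: a=-3 b=-47/15 c=14/5 d=-11/30
  seg 2: a=-1 b=11/3 c=3/5 d=-7/15
  seg 3: a=5 b=7/15 c=-11/5 d=11/15
S(21/4) = 1597/320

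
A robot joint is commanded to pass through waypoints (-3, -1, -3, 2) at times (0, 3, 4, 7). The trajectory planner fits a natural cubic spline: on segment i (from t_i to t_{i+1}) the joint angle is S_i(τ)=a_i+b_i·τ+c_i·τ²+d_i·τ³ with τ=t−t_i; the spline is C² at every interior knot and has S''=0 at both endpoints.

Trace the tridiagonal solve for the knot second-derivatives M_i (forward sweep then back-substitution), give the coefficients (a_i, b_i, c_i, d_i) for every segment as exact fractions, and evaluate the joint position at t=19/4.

Δ: Δ0=2/3, Δ1=-2, Δ2=5/3
row 1: diag=8, rhs=-16; c'=1/8, d'=-2
row 2: denom=8−1·1/8=63/8; d'=(22−1·-2)/(63/8)=64/21
back: M2=64/21
back: M1=-2−1/8·64/21=-50/21
M: M0=0, M1=-50/21, M2=64/21, M3=0
seg 0: a=-3, c=M0/2=0, d=(M1−M0)/(6·3)=-25/189, b=Δ0−h0·(2M0+M1)/6=13/7
seg 1: a=-1, c=M1/2=-25/21, d=(M2−M1)/(6·1)=19/21, b=Δ1−h1·(2M1+M2)/6=-12/7
seg 2: a=-3, c=M2/2=32/21, d=(M3−M2)/(6·3)=-32/189, b=Δ2−h2·(2M2+M3)/6=-29/21
t_q=19/4 → seg 2, τ=3/4; S=-3+-29/21·τ+32/21·τ²+-32/189·τ³=-13/4

  seg 0: a=-3 b=13/7 c=0 d=-25/189
  seg 1: a=-1 b=-12/7 c=-25/21 d=19/21
  seg 2: a=-3 b=-29/21 c=32/21 d=-32/189
S(19/4) = -13/4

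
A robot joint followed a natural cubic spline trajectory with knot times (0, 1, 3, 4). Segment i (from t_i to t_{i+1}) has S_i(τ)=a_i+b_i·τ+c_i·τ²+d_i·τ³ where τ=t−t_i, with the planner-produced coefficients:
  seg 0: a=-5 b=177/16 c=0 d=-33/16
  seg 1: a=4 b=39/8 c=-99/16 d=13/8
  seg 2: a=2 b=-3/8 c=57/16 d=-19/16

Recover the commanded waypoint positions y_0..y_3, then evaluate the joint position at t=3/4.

y_0=-5 y_1=4 y_2=2 y_3=4
S(3/4) = 2485/1024

y_0 = S_0(0) = a_0 = -5
y_1 = S_1(0) = a_1 = 4
y_2 = S_2(0) = a_2 = 2
y_3 = S_2(1) = 4
t_q=3/4 is in segment 0 (τ=3/4); S_0(τ)=2485/1024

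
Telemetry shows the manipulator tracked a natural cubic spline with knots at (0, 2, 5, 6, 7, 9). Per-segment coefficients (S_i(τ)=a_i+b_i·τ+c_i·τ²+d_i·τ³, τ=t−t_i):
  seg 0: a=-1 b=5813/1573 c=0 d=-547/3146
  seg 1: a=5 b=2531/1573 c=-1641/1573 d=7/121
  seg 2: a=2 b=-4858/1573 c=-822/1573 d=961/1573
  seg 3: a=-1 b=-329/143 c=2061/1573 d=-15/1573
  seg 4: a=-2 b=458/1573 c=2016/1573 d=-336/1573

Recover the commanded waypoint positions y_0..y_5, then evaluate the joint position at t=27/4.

y_0=-1 y_1=5 y_2=2 y_3=-1 y_4=-2 y_5=2
S(27/4) = -200593/100672

y_0 = S_0(0) = a_0 = -1
y_1 = S_1(0) = a_1 = 5
y_2 = S_2(0) = a_2 = 2
y_3 = S_3(0) = a_3 = -1
y_4 = S_4(0) = a_4 = -2
y_5 = S_4(2) = 2
t_q=27/4 is in segment 3 (τ=3/4); S_3(τ)=-200593/100672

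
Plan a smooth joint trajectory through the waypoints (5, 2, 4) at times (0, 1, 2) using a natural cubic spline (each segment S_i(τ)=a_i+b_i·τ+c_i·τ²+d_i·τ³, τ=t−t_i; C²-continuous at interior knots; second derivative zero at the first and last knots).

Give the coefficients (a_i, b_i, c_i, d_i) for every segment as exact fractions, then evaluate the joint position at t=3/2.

  seg 0: a=5 b=-17/4 c=0 d=5/4
  seg 1: a=2 b=-1/2 c=15/4 d=-5/4
S(3/2) = 81/32

Δ: Δ0=-3, Δ1=2
row 1: diag=4, rhs=30; c'=1/4, d'=15/2
back: M1=15/2
M: M0=0, M1=15/2, M2=0
seg 0: a=5, c=M0/2=0, d=(M1−M0)/(6·1)=5/4, b=Δ0−h0·(2M0+M1)/6=-17/4
seg 1: a=2, c=M1/2=15/4, d=(M2−M1)/(6·1)=-5/4, b=Δ1−h1·(2M1+M2)/6=-1/2
t_q=3/2 → seg 1, τ=1/2; S=2+-1/2·τ+15/4·τ²+-5/4·τ³=81/32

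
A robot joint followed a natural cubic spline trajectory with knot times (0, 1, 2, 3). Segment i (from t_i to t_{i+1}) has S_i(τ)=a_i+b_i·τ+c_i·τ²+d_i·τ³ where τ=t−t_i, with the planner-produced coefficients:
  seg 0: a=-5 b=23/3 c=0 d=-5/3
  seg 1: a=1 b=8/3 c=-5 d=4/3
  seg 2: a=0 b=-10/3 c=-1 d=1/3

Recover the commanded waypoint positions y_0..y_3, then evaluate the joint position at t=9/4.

y_0=-5 y_1=1 y_2=0 y_3=-4
S(9/4) = -57/64

y_0 = S_0(0) = a_0 = -5
y_1 = S_1(0) = a_1 = 1
y_2 = S_2(0) = a_2 = 0
y_3 = S_2(1) = -4
t_q=9/4 is in segment 2 (τ=1/4); S_2(τ)=-57/64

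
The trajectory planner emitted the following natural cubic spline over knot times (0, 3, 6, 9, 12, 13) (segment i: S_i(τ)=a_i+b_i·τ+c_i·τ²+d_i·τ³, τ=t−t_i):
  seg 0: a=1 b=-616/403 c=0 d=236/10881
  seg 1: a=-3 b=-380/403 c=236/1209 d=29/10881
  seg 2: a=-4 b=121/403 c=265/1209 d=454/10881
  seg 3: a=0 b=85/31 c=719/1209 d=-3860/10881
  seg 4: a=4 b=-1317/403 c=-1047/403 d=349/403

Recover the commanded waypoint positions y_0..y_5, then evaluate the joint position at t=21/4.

y_0 = S_0(0) = a_0 = 1
y_1 = S_1(0) = a_1 = -3
y_2 = S_2(0) = a_2 = -4
y_3 = S_3(0) = a_3 = 0
y_4 = S_4(0) = a_4 = 4
y_5 = S_4(1) = -1
t_q=21/4 is in segment 1 (τ=9/4); S_1(τ)=-105825/25792

y_0=1 y_1=-3 y_2=-4 y_3=0 y_4=4 y_5=-1
S(21/4) = -105825/25792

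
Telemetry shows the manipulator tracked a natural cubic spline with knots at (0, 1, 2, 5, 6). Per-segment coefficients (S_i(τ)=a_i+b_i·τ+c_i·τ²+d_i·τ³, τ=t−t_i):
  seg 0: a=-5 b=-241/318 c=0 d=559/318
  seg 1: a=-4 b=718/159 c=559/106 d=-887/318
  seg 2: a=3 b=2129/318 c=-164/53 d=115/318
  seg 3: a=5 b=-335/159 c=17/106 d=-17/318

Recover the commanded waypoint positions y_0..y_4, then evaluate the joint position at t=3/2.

y_0 = S_0(0) = a_0 = -5
y_1 = S_1(0) = a_1 = -4
y_2 = S_2(0) = a_2 = 3
y_3 = S_3(0) = a_3 = 5
y_4 = S_3(1) = 3
t_q=3/2 is in segment 1 (τ=1/2); S_1(τ)=-655/848

y_0=-5 y_1=-4 y_2=3 y_3=5 y_4=3
S(3/2) = -655/848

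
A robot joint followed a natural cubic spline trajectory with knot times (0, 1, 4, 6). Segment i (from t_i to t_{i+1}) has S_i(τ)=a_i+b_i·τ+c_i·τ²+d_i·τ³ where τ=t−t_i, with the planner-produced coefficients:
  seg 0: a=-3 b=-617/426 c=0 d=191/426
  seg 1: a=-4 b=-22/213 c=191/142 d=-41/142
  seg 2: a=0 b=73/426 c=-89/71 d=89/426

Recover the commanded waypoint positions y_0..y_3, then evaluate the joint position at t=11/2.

y_0=-3 y_1=-4 y_2=0 y_3=-3
S(11/2) = -2111/1136

y_0 = S_0(0) = a_0 = -3
y_1 = S_1(0) = a_1 = -4
y_2 = S_2(0) = a_2 = 0
y_3 = S_2(2) = -3
t_q=11/2 is in segment 2 (τ=3/2); S_2(τ)=-2111/1136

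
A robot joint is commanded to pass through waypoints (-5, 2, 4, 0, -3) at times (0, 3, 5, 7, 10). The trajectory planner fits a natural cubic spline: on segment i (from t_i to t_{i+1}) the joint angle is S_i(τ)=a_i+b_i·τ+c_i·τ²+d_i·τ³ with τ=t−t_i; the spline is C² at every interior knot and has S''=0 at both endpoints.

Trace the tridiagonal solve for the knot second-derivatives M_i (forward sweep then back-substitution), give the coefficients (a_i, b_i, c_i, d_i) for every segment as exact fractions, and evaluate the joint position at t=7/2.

  seg 0: a=-5 b=112/45 c=0 d=-7/405
  seg 1: a=2 b=91/45 c=-7/45 d=-8/45
  seg 2: a=4 b=-11/15 c=-11/9 d=53/180
  seg 3: a=0 b=-94/45 c=49/90 d=-49/810
S(7/2) = 59/20

Δ: Δ0=7/3, Δ1=1, Δ2=-2, Δ3=-1
row 1: diag=10, rhs=-8; c'=1/5, d'=-4/5
row 2: denom=8−2·1/5=38/5; d'=(-18−2·-4/5)/(38/5)=-41/19
row 3: denom=10−2·5/19=180/19; d'=(6−2·-41/19)/(180/19)=49/45
back: M3=49/45
back: M2=-41/19−5/19·49/45=-22/9
back: M1=-4/5−1/5·-22/9=-14/45
M: M0=0, M1=-14/45, M2=-22/9, M3=49/45, M4=0
seg 0: a=-5, c=M0/2=0, d=(M1−M0)/(6·3)=-7/405, b=Δ0−h0·(2M0+M1)/6=112/45
seg 1: a=2, c=M1/2=-7/45, d=(M2−M1)/(6·2)=-8/45, b=Δ1−h1·(2M1+M2)/6=91/45
seg 2: a=4, c=M2/2=-11/9, d=(M3−M2)/(6·2)=53/180, b=Δ2−h2·(2M2+M3)/6=-11/15
seg 3: a=0, c=M3/2=49/90, d=(M4−M3)/(6·3)=-49/810, b=Δ3−h3·(2M3+M4)/6=-94/45
t_q=7/2 → seg 1, τ=1/2; S=2+91/45·τ+-7/45·τ²+-8/45·τ³=59/20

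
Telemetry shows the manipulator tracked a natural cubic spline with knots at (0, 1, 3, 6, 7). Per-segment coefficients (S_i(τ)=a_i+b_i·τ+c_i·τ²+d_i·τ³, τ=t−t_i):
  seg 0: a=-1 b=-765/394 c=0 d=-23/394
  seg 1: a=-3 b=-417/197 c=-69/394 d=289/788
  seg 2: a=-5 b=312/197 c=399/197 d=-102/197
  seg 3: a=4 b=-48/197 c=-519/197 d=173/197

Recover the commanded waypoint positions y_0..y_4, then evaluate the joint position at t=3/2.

y_0 = S_0(0) = a_0 = -1
y_1 = S_1(0) = a_1 = -3
y_2 = S_2(0) = a_2 = -5
y_3 = S_3(0) = a_3 = 4
y_4 = S_3(1) = 2
t_q=3/2 is in segment 1 (τ=1/2); S_1(τ)=-25571/6304

y_0=-1 y_1=-3 y_2=-5 y_3=4 y_4=2
S(3/2) = -25571/6304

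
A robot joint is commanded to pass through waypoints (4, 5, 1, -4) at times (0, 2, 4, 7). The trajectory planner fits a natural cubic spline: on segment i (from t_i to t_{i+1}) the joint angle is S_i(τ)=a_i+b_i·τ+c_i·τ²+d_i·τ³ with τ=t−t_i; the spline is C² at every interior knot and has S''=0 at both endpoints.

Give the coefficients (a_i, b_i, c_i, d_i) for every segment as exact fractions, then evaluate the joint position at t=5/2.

Δ: Δ0=1/2, Δ1=-2, Δ2=-5/3
row 1: diag=8, rhs=-15; c'=1/4, d'=-15/8
row 2: denom=10−2·1/4=19/2; d'=(2−2·-15/8)/(19/2)=23/38
back: M2=23/38
back: M1=-15/8−1/4·23/38=-77/38
M: M0=0, M1=-77/38, M2=23/38, M3=0
seg 0: a=4, c=M0/2=0, d=(M1−M0)/(6·2)=-77/456, b=Δ0−h0·(2M0+M1)/6=67/57
seg 1: a=5, c=M1/2=-77/76, d=(M2−M1)/(6·2)=25/114, b=Δ1−h1·(2M1+M2)/6=-97/114
seg 2: a=1, c=M2/2=23/76, d=(M3−M2)/(6·3)=-23/684, b=Δ2−h2·(2M2+M3)/6=-259/114
t_q=5/2 → seg 1, τ=1/2; S=5+-97/114·τ+-77/76·τ²+25/114·τ³=661/152

  seg 0: a=4 b=67/57 c=0 d=-77/456
  seg 1: a=5 b=-97/114 c=-77/76 d=25/114
  seg 2: a=1 b=-259/114 c=23/76 d=-23/684
S(5/2) = 661/152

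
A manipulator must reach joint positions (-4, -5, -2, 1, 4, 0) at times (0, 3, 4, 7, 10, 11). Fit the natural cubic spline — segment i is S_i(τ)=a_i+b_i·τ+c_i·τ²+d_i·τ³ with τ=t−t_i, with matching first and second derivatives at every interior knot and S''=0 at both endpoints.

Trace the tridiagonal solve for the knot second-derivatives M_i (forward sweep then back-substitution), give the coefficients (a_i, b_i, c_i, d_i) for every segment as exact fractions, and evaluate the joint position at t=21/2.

  seg 0: a=-4 b=-948/545 c=0 d=2299/14715
  seg 1: a=-5 b=1351/545 c=2299/1635 d=-1447/1635
  seg 2: a=-2 b=862/327 c=-2042/1635 d=3451/14715
  seg 3: a=1 b=2411/1635 c=1409/1635 d=-5003/14715
  seg 4: a=4 b=-4144/1635 c=-1198/545 d=1198/1635
S(21/2) = 4959/2180

Δ: Δ0=-1/3, Δ1=3, Δ2=1, Δ3=1, Δ4=-4
row 1: diag=8, rhs=20; c'=1/8, d'=5/2
row 2: denom=8−1·1/8=63/8; d'=(-12−1·5/2)/(63/8)=-116/63
row 3: denom=12−3·8/21=76/7; d'=(0−3·-116/63)/(76/7)=29/57
row 4: denom=8−3·21/76=545/76; d'=(-30−3·29/57)/(545/76)=-2396/545
back: M4=-2396/545
back: M3=29/57−21/76·-2396/545=2818/1635
back: M2=-116/63−8/21·2818/1635=-4084/1635
back: M1=5/2−1/8·-4084/1635=4598/1635
M: M0=0, M1=4598/1635, M2=-4084/1635, M3=2818/1635, M4=-2396/545, M5=0
seg 0: a=-4, c=M0/2=0, d=(M1−M0)/(6·3)=2299/14715, b=Δ0−h0·(2M0+M1)/6=-948/545
seg 1: a=-5, c=M1/2=2299/1635, d=(M2−M1)/(6·1)=-1447/1635, b=Δ1−h1·(2M1+M2)/6=1351/545
seg 2: a=-2, c=M2/2=-2042/1635, d=(M3−M2)/(6·3)=3451/14715, b=Δ2−h2·(2M2+M3)/6=862/327
seg 3: a=1, c=M3/2=1409/1635, d=(M4−M3)/(6·3)=-5003/14715, b=Δ3−h3·(2M3+M4)/6=2411/1635
seg 4: a=4, c=M4/2=-1198/545, d=(M5−M4)/(6·1)=1198/1635, b=Δ4−h4·(2M4+M5)/6=-4144/1635
t_q=21/2 → seg 4, τ=1/2; S=4+-4144/1635·τ+-1198/545·τ²+1198/1635·τ³=4959/2180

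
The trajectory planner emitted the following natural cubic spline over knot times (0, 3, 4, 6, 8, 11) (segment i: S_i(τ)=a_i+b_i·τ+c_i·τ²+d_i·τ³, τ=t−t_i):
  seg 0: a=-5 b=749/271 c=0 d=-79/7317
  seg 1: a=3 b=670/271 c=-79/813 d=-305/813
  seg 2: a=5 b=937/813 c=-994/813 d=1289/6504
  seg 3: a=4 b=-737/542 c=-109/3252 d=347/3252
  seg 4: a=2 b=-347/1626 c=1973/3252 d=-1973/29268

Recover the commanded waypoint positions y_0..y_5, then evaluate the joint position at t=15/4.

y_0=-5 y_1=3 y_2=5 y_3=4 y_4=2 y_5=5
S(15/4) = 80499/17344

y_0 = S_0(0) = a_0 = -5
y_1 = S_1(0) = a_1 = 3
y_2 = S_2(0) = a_2 = 5
y_3 = S_3(0) = a_3 = 4
y_4 = S_4(0) = a_4 = 2
y_5 = S_4(3) = 5
t_q=15/4 is in segment 1 (τ=3/4); S_1(τ)=80499/17344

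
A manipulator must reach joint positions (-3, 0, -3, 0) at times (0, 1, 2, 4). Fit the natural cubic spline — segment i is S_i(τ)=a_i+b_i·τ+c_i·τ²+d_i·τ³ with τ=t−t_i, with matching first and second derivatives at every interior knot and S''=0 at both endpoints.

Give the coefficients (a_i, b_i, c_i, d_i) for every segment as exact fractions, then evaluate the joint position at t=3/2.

Δ: Δ0=3, Δ1=-3, Δ2=3/2
row 1: diag=4, rhs=-36; c'=1/4, d'=-9
row 2: denom=6−1·1/4=23/4; d'=(27−1·-9)/(23/4)=144/23
back: M2=144/23
back: M1=-9−1/4·144/23=-243/23
M: M0=0, M1=-243/23, M2=144/23, M3=0
seg 0: a=-3, c=M0/2=0, d=(M1−M0)/(6·1)=-81/46, b=Δ0−h0·(2M0+M1)/6=219/46
seg 1: a=0, c=M1/2=-243/46, d=(M2−M1)/(6·1)=129/46, b=Δ1−h1·(2M1+M2)/6=-12/23
seg 2: a=-3, c=M2/2=72/23, d=(M3−M2)/(6·2)=-12/23, b=Δ2−h2·(2M2+M3)/6=-123/46
t_q=3/2 → seg 1, τ=1/2; S=0+-12/23·τ+-243/46·τ²+129/46·τ³=-453/368

  seg 0: a=-3 b=219/46 c=0 d=-81/46
  seg 1: a=0 b=-12/23 c=-243/46 d=129/46
  seg 2: a=-3 b=-123/46 c=72/23 d=-12/23
S(3/2) = -453/368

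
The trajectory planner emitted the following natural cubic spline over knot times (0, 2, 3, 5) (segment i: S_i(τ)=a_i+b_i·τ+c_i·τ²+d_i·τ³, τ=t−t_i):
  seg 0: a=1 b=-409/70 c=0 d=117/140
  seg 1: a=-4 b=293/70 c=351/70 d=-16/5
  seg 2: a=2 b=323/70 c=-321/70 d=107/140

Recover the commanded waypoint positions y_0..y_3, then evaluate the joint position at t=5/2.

y_0 = S_0(0) = a_0 = 1
y_1 = S_1(0) = a_1 = -4
y_2 = S_2(0) = a_2 = 2
y_3 = S_2(2) = -1
t_q=5/2 is in segment 1 (τ=1/2); S_1(τ)=-59/56

y_0=1 y_1=-4 y_2=2 y_3=-1
S(5/2) = -59/56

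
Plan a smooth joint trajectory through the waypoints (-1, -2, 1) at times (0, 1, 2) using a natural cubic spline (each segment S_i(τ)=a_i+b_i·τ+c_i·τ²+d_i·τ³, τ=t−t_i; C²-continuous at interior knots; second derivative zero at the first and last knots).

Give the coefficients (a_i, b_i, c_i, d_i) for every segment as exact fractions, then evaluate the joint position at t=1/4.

Δ: Δ0=-1, Δ1=3
row 1: diag=4, rhs=24; c'=1/4, d'=6
back: M1=6
M: M0=0, M1=6, M2=0
seg 0: a=-1, c=M0/2=0, d=(M1−M0)/(6·1)=1, b=Δ0−h0·(2M0+M1)/6=-2
seg 1: a=-2, c=M1/2=3, d=(M2−M1)/(6·1)=-1, b=Δ1−h1·(2M1+M2)/6=1
t_q=1/4 → seg 0, τ=1/4; S=-1+-2·τ+0·τ²+1·τ³=-95/64

  seg 0: a=-1 b=-2 c=0 d=1
  seg 1: a=-2 b=1 c=3 d=-1
S(1/4) = -95/64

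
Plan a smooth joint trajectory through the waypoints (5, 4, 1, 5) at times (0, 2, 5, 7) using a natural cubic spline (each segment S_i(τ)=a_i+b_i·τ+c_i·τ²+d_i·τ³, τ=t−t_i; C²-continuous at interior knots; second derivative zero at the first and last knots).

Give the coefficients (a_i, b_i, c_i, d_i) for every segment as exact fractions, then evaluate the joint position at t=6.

  seg 0: a=5 b=-5/26 c=0 d=-1/13
  seg 1: a=4 b=-29/26 c=-6/13 d=1/6
  seg 2: a=1 b=8/13 c=27/26 d=-9/52
S(6) = 129/52

Δ: Δ0=-1/2, Δ1=-1, Δ2=2
row 1: diag=10, rhs=-3; c'=3/10, d'=-3/10
row 2: denom=10−3·3/10=91/10; d'=(18−3·-3/10)/(91/10)=27/13
back: M2=27/13
back: M1=-3/10−3/10·27/13=-12/13
M: M0=0, M1=-12/13, M2=27/13, M3=0
seg 0: a=5, c=M0/2=0, d=(M1−M0)/(6·2)=-1/13, b=Δ0−h0·(2M0+M1)/6=-5/26
seg 1: a=4, c=M1/2=-6/13, d=(M2−M1)/(6·3)=1/6, b=Δ1−h1·(2M1+M2)/6=-29/26
seg 2: a=1, c=M2/2=27/26, d=(M3−M2)/(6·2)=-9/52, b=Δ2−h2·(2M2+M3)/6=8/13
t_q=6 → seg 2, τ=1; S=1+8/13·τ+27/26·τ²+-9/52·τ³=129/52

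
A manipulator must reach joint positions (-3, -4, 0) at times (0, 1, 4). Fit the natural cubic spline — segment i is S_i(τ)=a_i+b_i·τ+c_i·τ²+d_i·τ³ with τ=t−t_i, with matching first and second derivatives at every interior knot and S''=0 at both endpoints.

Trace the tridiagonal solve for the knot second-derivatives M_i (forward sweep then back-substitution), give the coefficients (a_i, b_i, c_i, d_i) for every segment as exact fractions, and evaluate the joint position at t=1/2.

Δ: Δ0=-1, Δ1=4/3
row 1: diag=8, rhs=14; c'=3/8, d'=7/4
back: M1=7/4
M: M0=0, M1=7/4, M2=0
seg 0: a=-3, c=M0/2=0, d=(M1−M0)/(6·1)=7/24, b=Δ0−h0·(2M0+M1)/6=-31/24
seg 1: a=-4, c=M1/2=7/8, d=(M2−M1)/(6·3)=-7/72, b=Δ1−h1·(2M1+M2)/6=-5/12
t_q=1/2 → seg 0, τ=1/2; S=-3+-31/24·τ+0·τ²+7/24·τ³=-231/64

  seg 0: a=-3 b=-31/24 c=0 d=7/24
  seg 1: a=-4 b=-5/12 c=7/8 d=-7/72
S(1/2) = -231/64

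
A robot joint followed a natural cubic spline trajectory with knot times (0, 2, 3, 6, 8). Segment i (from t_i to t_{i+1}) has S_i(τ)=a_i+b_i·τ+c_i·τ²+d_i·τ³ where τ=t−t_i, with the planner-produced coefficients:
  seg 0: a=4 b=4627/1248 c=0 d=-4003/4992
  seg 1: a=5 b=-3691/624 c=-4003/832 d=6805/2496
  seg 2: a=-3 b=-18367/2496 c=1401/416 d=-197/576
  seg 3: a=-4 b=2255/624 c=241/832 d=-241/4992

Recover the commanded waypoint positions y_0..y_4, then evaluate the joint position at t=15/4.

y_0 = S_0(0) = a_0 = 4
y_1 = S_1(0) = a_1 = 5
y_2 = S_2(0) = a_2 = -3
y_3 = S_3(0) = a_3 = -4
y_4 = S_3(2) = 4
t_q=15/4 is in segment 2 (τ=3/4); S_2(τ)=-360427/53248

y_0=4 y_1=5 y_2=-3 y_3=-4 y_4=4
S(15/4) = -360427/53248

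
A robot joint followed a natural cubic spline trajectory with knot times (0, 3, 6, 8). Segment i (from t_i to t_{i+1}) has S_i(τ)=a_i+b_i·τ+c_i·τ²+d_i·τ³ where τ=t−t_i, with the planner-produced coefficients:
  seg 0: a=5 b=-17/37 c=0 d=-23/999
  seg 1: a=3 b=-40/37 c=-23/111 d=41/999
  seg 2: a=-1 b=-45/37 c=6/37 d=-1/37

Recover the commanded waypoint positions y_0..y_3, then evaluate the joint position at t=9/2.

y_0=5 y_1=3 y_2=-1 y_3=-3
S(9/2) = 311/296

y_0 = S_0(0) = a_0 = 5
y_1 = S_1(0) = a_1 = 3
y_2 = S_2(0) = a_2 = -1
y_3 = S_2(2) = -3
t_q=9/2 is in segment 1 (τ=3/2); S_1(τ)=311/296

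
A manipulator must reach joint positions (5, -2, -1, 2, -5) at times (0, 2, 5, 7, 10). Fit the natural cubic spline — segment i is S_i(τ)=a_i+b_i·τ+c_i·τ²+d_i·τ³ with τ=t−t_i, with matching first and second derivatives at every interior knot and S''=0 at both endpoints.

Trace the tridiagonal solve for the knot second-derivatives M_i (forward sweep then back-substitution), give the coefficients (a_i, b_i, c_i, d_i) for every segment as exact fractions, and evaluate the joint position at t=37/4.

Δ: Δ0=-7/2, Δ1=1/3, Δ2=3/2, Δ3=-7/3
row 1: diag=10, rhs=23; c'=3/10, d'=23/10
row 2: denom=10−3·3/10=91/10; d'=(7−3·23/10)/(91/10)=1/91
row 3: denom=10−2·20/91=870/91; d'=(-23−2·1/91)/(870/91)=-419/174
back: M3=-419/174
back: M2=1/91−20/91·-419/174=47/87
back: M1=23/10−3/10·47/87=62/29
M: M0=0, M1=62/29, M2=47/87, M3=-419/174, M4=0
seg 0: a=5, c=M0/2=0, d=(M1−M0)/(6·2)=31/174, b=Δ0−h0·(2M0+M1)/6=-733/174
seg 1: a=-2, c=M1/2=31/29, d=(M2−M1)/(6·3)=-139/1566, b=Δ1−h1·(2M1+M2)/6=-361/174
seg 2: a=-1, c=M2/2=47/174, d=(M3−M2)/(6·2)=-57/232, b=Δ2−h2·(2M2+M3)/6=169/87
seg 3: a=2, c=M3/2=-419/348, d=(M4−M3)/(6·3)=419/3132, b=Δ3−h3·(2M3+M4)/6=13/174
t_q=37/4 → seg 3, τ=9/4; S=2+13/174·τ+-419/348·τ²+419/3132·τ³=-17843/7424

  seg 0: a=5 b=-733/174 c=0 d=31/174
  seg 1: a=-2 b=-361/174 c=31/29 d=-139/1566
  seg 2: a=-1 b=169/87 c=47/174 d=-57/232
  seg 3: a=2 b=13/174 c=-419/348 d=419/3132
S(37/4) = -17843/7424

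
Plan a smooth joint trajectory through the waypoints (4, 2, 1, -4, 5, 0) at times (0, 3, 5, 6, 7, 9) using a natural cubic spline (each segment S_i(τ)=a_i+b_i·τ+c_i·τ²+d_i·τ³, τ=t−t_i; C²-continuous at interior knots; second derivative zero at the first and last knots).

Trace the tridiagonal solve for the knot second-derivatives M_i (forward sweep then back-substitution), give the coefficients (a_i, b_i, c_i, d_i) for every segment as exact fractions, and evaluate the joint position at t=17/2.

Δ: Δ0=-2/3, Δ1=-1/2, Δ2=-5, Δ3=9, Δ4=-5/2
row 1: diag=10, rhs=1; c'=1/5, d'=1/10
row 2: denom=6−2·1/5=28/5; d'=(-27−2·1/10)/(28/5)=-34/7
row 3: denom=4−1·5/28=107/28; d'=(84−1·-34/7)/(107/28)=2488/107
row 4: denom=6−1·28/107=614/107; d'=(-69−1·2488/107)/(614/107)=-9871/614
back: M4=-9871/614
back: M3=2488/107−28/107·-9871/614=8430/307
back: M2=-34/7−5/28·8430/307=-5993/614
back: M1=1/10−1/5·-5993/614=630/307
M: M0=0, M1=630/307, M2=-5993/614, M3=8430/307, M4=-9871/614, M5=0
seg 0: a=4, c=M0/2=0, d=(M1−M0)/(6·3)=35/307, b=Δ0−h0·(2M0+M1)/6=-1559/921
seg 1: a=2, c=M1/2=315/307, d=(M2−M1)/(6·2)=-7253/7368, b=Δ1−h1·(2M1+M2)/6=1276/921
seg 2: a=1, c=M2/2=-5993/1228, d=(M3−M2)/(6·1)=22853/3684, b=Δ2−h2·(2M2+M3)/6=-11647/1842
seg 3: a=-4, c=M3/2=4215/307, d=(M4−M3)/(6·1)=-26731/3684, b=Δ3−h3·(2M3+M4)/6=9307/3684
seg 4: a=5, c=M4/2=-9871/1228, d=(M5−M4)/(6·2)=9871/7368, b=Δ4−h4·(2M4+M5)/6=15137/1842
t_q=17/2 → seg 4, τ=3/2; S=5+15137/1842·τ+-9871/1228·τ²+9871/7368·τ³=73915/19648

  seg 0: a=4 b=-1559/921 c=0 d=35/307
  seg 1: a=2 b=1276/921 c=315/307 d=-7253/7368
  seg 2: a=1 b=-11647/1842 c=-5993/1228 d=22853/3684
  seg 3: a=-4 b=9307/3684 c=4215/307 d=-26731/3684
  seg 4: a=5 b=15137/1842 c=-9871/1228 d=9871/7368
S(17/2) = 73915/19648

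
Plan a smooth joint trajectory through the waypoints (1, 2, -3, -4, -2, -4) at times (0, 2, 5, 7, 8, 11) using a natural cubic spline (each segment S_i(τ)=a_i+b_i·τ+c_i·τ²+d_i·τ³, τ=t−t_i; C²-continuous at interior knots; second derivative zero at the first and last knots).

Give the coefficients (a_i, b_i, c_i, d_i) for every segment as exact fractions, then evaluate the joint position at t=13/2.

  seg 0: a=1 b=7867/7914 c=0 d=-1955/15828
  seg 1: a=2 b=-3863/7914 c=-1955/2638 d=1378/11871
  seg 2: a=-3 b=-14249/7914 c=801/2638 d=2743/15828
  seg 3: a=-4 b=11821/7914 c=1772/1319 d=-6625/7914
  seg 4: a=-2 b=6605/3957 c=-3081/2638 d=1027/7914
S(13/2) = -187093/42208

Δ: Δ0=1/2, Δ1=-5/3, Δ2=-1/2, Δ3=2, Δ4=-2/3
row 1: diag=10, rhs=-13; c'=3/10, d'=-13/10
row 2: denom=10−3·3/10=91/10; d'=(7−3·-13/10)/(91/10)=109/91
row 3: denom=6−2·20/91=506/91; d'=(15−2·109/91)/(506/91)=1147/506
row 4: denom=8−1·91/506=3957/506; d'=(-16−1·1147/506)/(3957/506)=-3081/1319
back: M4=-3081/1319
back: M3=1147/506−91/506·-3081/1319=3544/1319
back: M2=109/91−20/91·3544/1319=801/1319
back: M1=-13/10−3/10·801/1319=-1955/1319
M: M0=0, M1=-1955/1319, M2=801/1319, M3=3544/1319, M4=-3081/1319, M5=0
seg 0: a=1, c=M0/2=0, d=(M1−M0)/(6·2)=-1955/15828, b=Δ0−h0·(2M0+M1)/6=7867/7914
seg 1: a=2, c=M1/2=-1955/2638, d=(M2−M1)/(6·3)=1378/11871, b=Δ1−h1·(2M1+M2)/6=-3863/7914
seg 2: a=-3, c=M2/2=801/2638, d=(M3−M2)/(6·2)=2743/15828, b=Δ2−h2·(2M2+M3)/6=-14249/7914
seg 3: a=-4, c=M3/2=1772/1319, d=(M4−M3)/(6·1)=-6625/7914, b=Δ3−h3·(2M3+M4)/6=11821/7914
seg 4: a=-2, c=M4/2=-3081/2638, d=(M5−M4)/(6·3)=1027/7914, b=Δ4−h4·(2M4+M5)/6=6605/3957
t_q=13/2 → seg 2, τ=3/2; S=-3+-14249/7914·τ+801/2638·τ²+2743/15828·τ³=-187093/42208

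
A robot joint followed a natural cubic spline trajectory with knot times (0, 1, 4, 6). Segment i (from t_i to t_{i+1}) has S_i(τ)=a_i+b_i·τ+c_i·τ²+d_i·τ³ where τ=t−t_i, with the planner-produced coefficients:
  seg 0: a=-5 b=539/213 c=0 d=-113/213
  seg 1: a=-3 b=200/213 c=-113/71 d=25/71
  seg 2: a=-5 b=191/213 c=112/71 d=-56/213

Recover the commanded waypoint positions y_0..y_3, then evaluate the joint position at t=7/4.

y_0 = S_0(0) = a_0 = -5
y_1 = S_1(0) = a_1 = -3
y_2 = S_2(0) = a_2 = -5
y_3 = S_2(2) = 1
t_q=7/4 is in segment 1 (τ=3/4); S_1(τ)=-13825/4544

y_0=-5 y_1=-3 y_2=-5 y_3=1
S(7/4) = -13825/4544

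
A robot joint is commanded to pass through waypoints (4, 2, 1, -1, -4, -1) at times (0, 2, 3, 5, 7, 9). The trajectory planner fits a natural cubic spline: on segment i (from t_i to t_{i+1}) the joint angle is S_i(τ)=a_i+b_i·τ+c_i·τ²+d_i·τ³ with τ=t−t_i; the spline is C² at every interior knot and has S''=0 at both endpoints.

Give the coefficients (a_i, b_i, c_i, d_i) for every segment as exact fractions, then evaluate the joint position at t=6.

Δ: Δ0=-1, Δ1=-1, Δ2=-1, Δ3=-3/2, Δ4=3/2
row 1: diag=6, rhs=0; c'=1/6, d'=0
row 2: denom=6−1·1/6=35/6; d'=(0−1·0)/(35/6)=0
row 3: denom=8−2·12/35=256/35; d'=(-3−2·0)/(256/35)=-105/256
row 4: denom=8−2·35/128=477/64; d'=(18−2·-105/256)/(477/64)=803/318
back: M4=803/318
back: M3=-105/256−35/128·803/318=-175/159
back: M2=0−12/35·-175/159=20/53
back: M1=0−1/6·20/53=-10/159
M: M0=0, M1=-10/159, M2=20/53, M3=-175/159, M4=803/318, M5=0
seg 0: a=4, c=M0/2=0, d=(M1−M0)/(6·2)=-5/954, b=Δ0−h0·(2M0+M1)/6=-467/477
seg 1: a=2, c=M1/2=-5/159, d=(M2−M1)/(6·1)=35/477, b=Δ1−h1·(2M1+M2)/6=-497/477
seg 2: a=1, c=M2/2=10/53, d=(M3−M2)/(6·2)=-235/1908, b=Δ2−h2·(2M2+M3)/6=-422/477
seg 3: a=-1, c=M3/2=-175/318, d=(M4−M3)/(6·2)=1153/3816, b=Δ3−h3·(2M3+M4)/6=-767/477
seg 4: a=-4, c=M4/2=803/636, d=(M5−M4)/(6·2)=-803/3816, b=Δ4−h4·(2M4+M5)/6=-175/954
t_q=6 → seg 3, τ=1; S=-1+-767/477·τ+-175/318·τ²+1153/3816·τ³=-1211/424

  seg 0: a=4 b=-467/477 c=0 d=-5/954
  seg 1: a=2 b=-497/477 c=-5/159 d=35/477
  seg 2: a=1 b=-422/477 c=10/53 d=-235/1908
  seg 3: a=-1 b=-767/477 c=-175/318 d=1153/3816
  seg 4: a=-4 b=-175/954 c=803/636 d=-803/3816
S(6) = -1211/424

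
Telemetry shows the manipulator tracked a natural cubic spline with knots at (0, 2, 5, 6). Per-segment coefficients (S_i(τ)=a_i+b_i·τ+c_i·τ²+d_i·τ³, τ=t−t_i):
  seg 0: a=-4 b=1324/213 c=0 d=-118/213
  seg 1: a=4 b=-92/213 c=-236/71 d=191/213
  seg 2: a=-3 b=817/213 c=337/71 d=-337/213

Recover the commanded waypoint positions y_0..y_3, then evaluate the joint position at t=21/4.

y_0=-4 y_1=4 y_2=-3 y_3=4
S(21/4) = -8039/4544

y_0 = S_0(0) = a_0 = -4
y_1 = S_1(0) = a_1 = 4
y_2 = S_2(0) = a_2 = -3
y_3 = S_2(1) = 4
t_q=21/4 is in segment 2 (τ=1/4); S_2(τ)=-8039/4544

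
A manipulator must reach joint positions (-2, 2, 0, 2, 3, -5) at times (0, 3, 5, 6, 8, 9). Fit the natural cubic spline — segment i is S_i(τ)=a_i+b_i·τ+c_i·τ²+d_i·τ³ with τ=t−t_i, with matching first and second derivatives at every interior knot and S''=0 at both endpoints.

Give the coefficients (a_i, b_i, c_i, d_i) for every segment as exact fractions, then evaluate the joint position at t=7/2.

  seg 0: a=-2 b=6209/2598 c=0 d=-305/2598
  seg 1: a=2 b=-1013/1299 c=-915/866 d=2459/5196
  seg 2: a=0 b=874/1299 c=772/433 d=-592/1299
  seg 3: a=2 b=3730/1299 c=180/433 d=-8321/10392
  seg 4: a=3 b=-13183/2598 c=-7601/1732 d=7601/5196
S(7/2) = 19469/13856

Δ: Δ0=4/3, Δ1=-1, Δ2=2, Δ3=1/2, Δ4=-8
row 1: diag=10, rhs=-14; c'=1/5, d'=-7/5
row 2: denom=6−2·1/5=28/5; d'=(18−2·-7/5)/(28/5)=26/7
row 3: denom=6−1·5/28=163/28; d'=(-9−1·26/7)/(163/28)=-356/163
row 4: denom=6−2·56/163=866/163; d'=(-51−2·-356/163)/(866/163)=-7601/866
back: M4=-7601/866
back: M3=-356/163−56/163·-7601/866=360/433
back: M2=26/7−5/28·360/433=1544/433
back: M1=-7/5−1/5·1544/433=-915/433
M: M0=0, M1=-915/433, M2=1544/433, M3=360/433, M4=-7601/866, M5=0
seg 0: a=-2, c=M0/2=0, d=(M1−M0)/(6·3)=-305/2598, b=Δ0−h0·(2M0+M1)/6=6209/2598
seg 1: a=2, c=M1/2=-915/866, d=(M2−M1)/(6·2)=2459/5196, b=Δ1−h1·(2M1+M2)/6=-1013/1299
seg 2: a=0, c=M2/2=772/433, d=(M3−M2)/(6·1)=-592/1299, b=Δ2−h2·(2M2+M3)/6=874/1299
seg 3: a=2, c=M3/2=180/433, d=(M4−M3)/(6·2)=-8321/10392, b=Δ3−h3·(2M3+M4)/6=3730/1299
seg 4: a=3, c=M4/2=-7601/1732, d=(M5−M4)/(6·1)=7601/5196, b=Δ4−h4·(2M4+M5)/6=-13183/2598
t_q=7/2 → seg 1, τ=1/2; S=2+-1013/1299·τ+-915/866·τ²+2459/5196·τ³=19469/13856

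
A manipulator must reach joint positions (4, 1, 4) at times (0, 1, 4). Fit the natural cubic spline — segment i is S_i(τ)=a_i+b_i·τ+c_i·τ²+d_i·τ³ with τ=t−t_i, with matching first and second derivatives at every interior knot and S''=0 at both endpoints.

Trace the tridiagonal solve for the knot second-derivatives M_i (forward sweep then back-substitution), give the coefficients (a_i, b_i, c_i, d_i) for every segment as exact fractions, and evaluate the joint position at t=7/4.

Δ: Δ0=-3, Δ1=1
row 1: diag=8, rhs=24; c'=3/8, d'=3
back: M1=3
M: M0=0, M1=3, M2=0
seg 0: a=4, c=M0/2=0, d=(M1−M0)/(6·1)=1/2, b=Δ0−h0·(2M0+M1)/6=-7/2
seg 1: a=1, c=M1/2=3/2, d=(M2−M1)/(6·3)=-1/6, b=Δ1−h1·(2M1+M2)/6=-2
t_q=7/4 → seg 1, τ=3/4; S=1+-2·τ+3/2·τ²+-1/6·τ³=35/128

  seg 0: a=4 b=-7/2 c=0 d=1/2
  seg 1: a=1 b=-2 c=3/2 d=-1/6
S(7/4) = 35/128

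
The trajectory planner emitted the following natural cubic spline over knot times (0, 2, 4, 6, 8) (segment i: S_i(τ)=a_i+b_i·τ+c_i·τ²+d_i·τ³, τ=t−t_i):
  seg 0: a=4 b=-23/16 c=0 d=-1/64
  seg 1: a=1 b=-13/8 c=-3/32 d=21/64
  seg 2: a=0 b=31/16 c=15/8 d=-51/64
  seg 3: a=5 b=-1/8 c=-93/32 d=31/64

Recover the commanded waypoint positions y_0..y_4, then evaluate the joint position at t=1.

y_0=4 y_1=1 y_2=0 y_3=5 y_4=-3
S(1) = 163/64

y_0 = S_0(0) = a_0 = 4
y_1 = S_1(0) = a_1 = 1
y_2 = S_2(0) = a_2 = 0
y_3 = S_3(0) = a_3 = 5
y_4 = S_3(2) = -3
t_q=1 is in segment 0 (τ=1); S_0(τ)=163/64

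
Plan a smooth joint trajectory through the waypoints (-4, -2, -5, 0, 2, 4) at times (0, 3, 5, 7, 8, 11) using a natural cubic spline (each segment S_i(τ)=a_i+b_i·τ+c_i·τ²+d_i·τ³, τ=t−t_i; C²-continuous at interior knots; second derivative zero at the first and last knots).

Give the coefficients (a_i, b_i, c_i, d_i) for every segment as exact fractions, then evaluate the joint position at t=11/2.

Δ: Δ0=2/3, Δ1=-3/2, Δ2=5/2, Δ3=2, Δ4=2/3
row 1: diag=10, rhs=-13; c'=1/5, d'=-13/10
row 2: denom=8−2·1/5=38/5; d'=(24−2·-13/10)/(38/5)=7/2
row 3: denom=6−2·5/19=104/19; d'=(-3−2·7/2)/(104/19)=-95/52
row 4: denom=8−1·19/104=813/104; d'=(-8−1·-95/52)/(813/104)=-214/271
back: M4=-214/271
back: M3=-95/52−19/104·-214/271=-456/271
back: M2=7/2−5/19·-456/271=2137/542
back: M1=-13/10−1/5·2137/542=-566/271
M: M0=0, M1=-566/271, M2=2137/542, M3=-456/271, M4=-214/271, M5=0
seg 0: a=-4, c=M0/2=0, d=(M1−M0)/(6·3)=-283/2439, b=Δ0−h0·(2M0+M1)/6=1391/813
seg 1: a=-2, c=M1/2=-283/271, d=(M2−M1)/(6·2)=3269/6504, b=Δ1−h1·(2M1+M2)/6=-1156/813
seg 2: a=-5, c=M2/2=2137/1084, d=(M3−M2)/(6·2)=-3049/6504, b=Δ2−h2·(2M2+M3)/6=703/1626
seg 3: a=0, c=M3/2=-228/271, d=(M4−M3)/(6·1)=121/813, b=Δ3−h3·(2M3+M4)/6=2189/813
seg 4: a=2, c=M4/2=-107/271, d=(M5−M4)/(6·3)=107/2439, b=Δ4−h4·(2M4+M5)/6=1184/813
t_q=11/2 → seg 2, τ=1/2; S=-5+703/1626·τ+2137/1084·τ²+-3049/6504·τ³=-75439/17344

  seg 0: a=-4 b=1391/813 c=0 d=-283/2439
  seg 1: a=-2 b=-1156/813 c=-283/271 d=3269/6504
  seg 2: a=-5 b=703/1626 c=2137/1084 d=-3049/6504
  seg 3: a=0 b=2189/813 c=-228/271 d=121/813
  seg 4: a=2 b=1184/813 c=-107/271 d=107/2439
S(11/2) = -75439/17344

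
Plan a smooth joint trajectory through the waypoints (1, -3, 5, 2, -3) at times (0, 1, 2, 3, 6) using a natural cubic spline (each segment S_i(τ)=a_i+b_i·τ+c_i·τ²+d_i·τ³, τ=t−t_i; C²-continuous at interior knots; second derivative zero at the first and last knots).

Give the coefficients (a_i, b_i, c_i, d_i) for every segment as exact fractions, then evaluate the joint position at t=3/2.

  seg 0: a=1 b=-694/87 c=0 d=346/87
  seg 1: a=-3 b=344/87 c=346/29 d=-686/87
  seg 2: a=5 b=362/87 c=-340/29 d=397/87
  seg 3: a=2 b=-487/87 c=57/29 d=-19/87
S(3/2) = 113/116

Δ: Δ0=-4, Δ1=8, Δ2=-3, Δ3=-5/3
row 1: diag=4, rhs=72; c'=1/4, d'=18
row 2: denom=4−1·1/4=15/4; d'=(-66−1·18)/(15/4)=-112/5
row 3: denom=8−1·4/15=116/15; d'=(8−1·-112/5)/(116/15)=114/29
back: M3=114/29
back: M2=-112/5−4/15·114/29=-680/29
back: M1=18−1/4·-680/29=692/29
M: M0=0, M1=692/29, M2=-680/29, M3=114/29, M4=0
seg 0: a=1, c=M0/2=0, d=(M1−M0)/(6·1)=346/87, b=Δ0−h0·(2M0+M1)/6=-694/87
seg 1: a=-3, c=M1/2=346/29, d=(M2−M1)/(6·1)=-686/87, b=Δ1−h1·(2M1+M2)/6=344/87
seg 2: a=5, c=M2/2=-340/29, d=(M3−M2)/(6·1)=397/87, b=Δ2−h2·(2M2+M3)/6=362/87
seg 3: a=2, c=M3/2=57/29, d=(M4−M3)/(6·3)=-19/87, b=Δ3−h3·(2M3+M4)/6=-487/87
t_q=3/2 → seg 1, τ=1/2; S=-3+344/87·τ+346/29·τ²+-686/87·τ³=113/116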